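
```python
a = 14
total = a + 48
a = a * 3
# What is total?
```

Trace:
`a = 14` → a = 14
`total = a + 48` → total = 62
`a = a * 3` → a = 42
So total = 62

Answer: 62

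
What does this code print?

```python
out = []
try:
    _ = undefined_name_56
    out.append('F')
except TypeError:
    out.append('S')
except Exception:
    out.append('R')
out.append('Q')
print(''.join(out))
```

Execution trace: 'R' (except Exception) → 'Q' (after the try/except). Output: RQ

Answer: RQ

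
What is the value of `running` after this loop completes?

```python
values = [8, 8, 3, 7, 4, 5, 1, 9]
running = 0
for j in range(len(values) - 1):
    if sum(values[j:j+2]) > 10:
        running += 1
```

Count windows with sum > 10
`running` takes the values: 0 → 1 → 2 → 3

Answer: 3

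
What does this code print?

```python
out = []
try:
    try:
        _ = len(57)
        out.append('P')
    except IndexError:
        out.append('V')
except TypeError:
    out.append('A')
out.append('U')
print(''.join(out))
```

Execution trace: 'A' (outer except TypeError) → 'U' (after the try/except). Output: AU

Answer: AU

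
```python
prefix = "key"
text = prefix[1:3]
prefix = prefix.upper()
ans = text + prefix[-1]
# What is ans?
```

Trace:
`prefix = "key"` → prefix = 'key'
`text = prefix[1:3]` → text = 'ey'
`prefix = prefix.upper()` → prefix = 'KEY'
`ans = text + prefix[-1]` → ans = 'eyY'
So ans = 'eyY'

Answer: 'eyY'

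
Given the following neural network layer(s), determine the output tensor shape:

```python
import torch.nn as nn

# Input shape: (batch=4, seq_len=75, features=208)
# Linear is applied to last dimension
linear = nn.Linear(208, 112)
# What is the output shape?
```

Input: (4, 75, 208) -> Output: (4, 75, 112)

Answer: (4, 75, 112)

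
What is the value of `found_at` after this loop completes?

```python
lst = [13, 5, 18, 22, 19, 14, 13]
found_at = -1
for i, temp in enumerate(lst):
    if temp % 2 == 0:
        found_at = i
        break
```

First even number index in [13, 5, 18, 22, 19, 14, 13]
`found_at` takes the values: -1 → 2

Answer: 2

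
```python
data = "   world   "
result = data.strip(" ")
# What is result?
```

Trace:
`data = "   world   "` → data = '   world   '
`result = data.strip(" ")` → result = 'world'
So result = 'world'

Answer: 'world'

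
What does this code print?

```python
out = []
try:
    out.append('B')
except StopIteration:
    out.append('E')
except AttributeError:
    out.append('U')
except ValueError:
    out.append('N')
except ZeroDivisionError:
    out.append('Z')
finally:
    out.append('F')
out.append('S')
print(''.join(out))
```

Execution trace: 'B' (try body, no exception) → 'F' (finally) → 'S' (after the try/except). Output: BFS

Answer: BFS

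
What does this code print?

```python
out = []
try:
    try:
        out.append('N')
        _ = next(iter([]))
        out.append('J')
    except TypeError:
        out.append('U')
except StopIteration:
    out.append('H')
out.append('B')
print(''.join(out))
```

Execution trace: 'N' (try body) → 'H' (outer except StopIteration) → 'B' (after the try/except). Output: NHB

Answer: NHB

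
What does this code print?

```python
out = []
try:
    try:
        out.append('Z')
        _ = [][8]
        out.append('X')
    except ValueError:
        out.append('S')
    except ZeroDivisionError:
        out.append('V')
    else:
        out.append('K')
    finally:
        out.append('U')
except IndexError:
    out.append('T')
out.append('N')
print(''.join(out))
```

Execution trace: 'Z' (try body) → 'U' (finally) → 'T' (outer except IndexError) → 'N' (after the try/except). Output: ZUTN

Answer: ZUTN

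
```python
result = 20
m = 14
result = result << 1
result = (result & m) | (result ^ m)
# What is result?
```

Trace:
`result = 20` → result = 20
`m = 14` → m = 14
`result = result << 1` → result = 40
`result = (result & m) | (result ^ m)` → result = 46
So result = 46

Answer: 46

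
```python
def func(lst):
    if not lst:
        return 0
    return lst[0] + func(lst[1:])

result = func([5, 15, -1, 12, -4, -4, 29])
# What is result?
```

5 + 15 + (-1) + 12 + (-4) + (-4) + 29 + 0 = 52

Answer: 52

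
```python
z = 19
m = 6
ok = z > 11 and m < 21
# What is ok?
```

Trace:
`z = 19` → z = 19
`m = 6` → m = 6
`ok = z > 11 and m < 21` → ok = True
So ok = True

Answer: True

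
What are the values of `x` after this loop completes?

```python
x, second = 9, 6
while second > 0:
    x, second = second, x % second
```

GCD of 9 and 6
`x` takes the values: 9 → 6 → 3

Answer: 3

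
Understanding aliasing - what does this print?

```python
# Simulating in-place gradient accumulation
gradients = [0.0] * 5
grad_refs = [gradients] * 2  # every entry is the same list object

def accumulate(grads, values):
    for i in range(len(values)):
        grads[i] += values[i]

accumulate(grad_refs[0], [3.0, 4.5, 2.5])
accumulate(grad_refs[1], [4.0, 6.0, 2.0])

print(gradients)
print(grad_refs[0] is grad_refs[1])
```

Key concept: gradient accumulation aliasing.
Step by step:
`gradients = [0.0] * 5` → gradients = [0.0, 0.0, 0.0, 0.0, 0.0]
`grad_refs = [gradients] * 2` → grad_refs = [[0.0, 0.0, 0.0, 0.0, 0.0], [0.0, 0.0, 0.0, 0.0, 0.0]]
`accumulate(grad_refs[0], [3.0, 4.5, 2.5])` → gradients = [3.0, 4.5, 2.5, 0.0, 0.0]; grad_refs = [[3.0, 4.5, 2.5, 0.0, 0.0], [3.0, 4.5, 2.5, 0.0, 0.0]]
`accumulate(grad_refs[1], [4.0, 6.0, 2.0])` → gradients = [7.0, 10.5, 4.5, 0.0, 0.0]; grad_refs = [[7.0, 10.5, 4.5, 0.0, 0.0], [7.0, 10.5, 4.5, 0.0, 0.0]]
`print(gradients)` → prints [7.0, 10.5, 4.5, 0.0, 0.0]
`print(grad_refs[0] is grad_refs[1])` → prints True

Answer:
[7.0, 10.5, 4.5, 0.0, 0.0]
True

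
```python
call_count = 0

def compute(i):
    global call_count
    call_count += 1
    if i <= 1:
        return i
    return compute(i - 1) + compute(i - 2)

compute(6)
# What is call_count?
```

Calls(i) = 1 + Calls(i-1) + Calls(i-2); Calls(0)=Calls(1)=1. For i=6 this gives 25.

Answer: 25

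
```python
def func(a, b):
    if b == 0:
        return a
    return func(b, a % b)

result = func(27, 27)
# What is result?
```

func(27, 27) -> func(27, 0) -> 27

Answer: 27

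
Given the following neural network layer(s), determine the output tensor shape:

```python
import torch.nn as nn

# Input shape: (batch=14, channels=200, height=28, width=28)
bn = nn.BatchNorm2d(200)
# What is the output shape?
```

Input: (14, 200, 28, 28) -> Output: (14, 200, 28, 28)

Answer: (14, 200, 28, 28)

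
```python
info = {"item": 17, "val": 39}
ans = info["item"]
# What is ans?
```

Trace:
`info = {"item": 17, "val": 39}` → info = {'item': 17, 'val': 39}
`ans = info["item"]` → ans = 17
So ans = 17

Answer: 17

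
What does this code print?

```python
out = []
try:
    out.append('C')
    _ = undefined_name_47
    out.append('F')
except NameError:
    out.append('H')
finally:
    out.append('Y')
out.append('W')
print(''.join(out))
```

Execution trace: 'C' (try body) → 'H' (except NameError) → 'Y' (finally) → 'W' (after the try/except). Output: CHYW

Answer: CHYW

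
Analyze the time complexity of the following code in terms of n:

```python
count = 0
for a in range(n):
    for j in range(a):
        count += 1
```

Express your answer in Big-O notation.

Each loop level contributes: n × n. Multiplying the contributions gives O(n^2).

Answer: O(n^2)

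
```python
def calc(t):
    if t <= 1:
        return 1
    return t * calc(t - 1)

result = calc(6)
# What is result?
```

calc(6) = 6 * 5 * 4 * 3 * 2 * 1 = 720

Answer: 720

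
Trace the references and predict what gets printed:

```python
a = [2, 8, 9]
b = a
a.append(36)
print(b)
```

Key concept: basic list aliasing.
Step by step:
`a = [2, 8, 9]` → a = [2, 8, 9]
`b = a` → b = [2, 8, 9] (same object as a)
`a.append(36)` → a = [2, 8, 9, 36] (same object as b); b = [2, 8, 9, 36] (same object as a)
`print(b)` → prints [2, 8, 9, 36]

Answer: [2, 8, 9, 36]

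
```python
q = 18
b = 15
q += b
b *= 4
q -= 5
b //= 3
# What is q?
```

Trace:
`q = 18` → q = 18
`b = 15` → b = 15
`q += b` → q = 33
`b *= 4` → b = 60
`q -= 5` → q = 28
`b //= 3` → b = 20
So q = 28

Answer: 28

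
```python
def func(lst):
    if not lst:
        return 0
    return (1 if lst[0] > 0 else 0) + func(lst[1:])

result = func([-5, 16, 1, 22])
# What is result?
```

Count of positive elements in [-5, 16, 1, 22] = 3

Answer: 3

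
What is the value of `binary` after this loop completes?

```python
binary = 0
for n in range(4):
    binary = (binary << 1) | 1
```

Build 4 consecutive 1-bits: 0b1111
`binary` takes the values: 0 → 1 → 3 → 7 → 15

Answer: 15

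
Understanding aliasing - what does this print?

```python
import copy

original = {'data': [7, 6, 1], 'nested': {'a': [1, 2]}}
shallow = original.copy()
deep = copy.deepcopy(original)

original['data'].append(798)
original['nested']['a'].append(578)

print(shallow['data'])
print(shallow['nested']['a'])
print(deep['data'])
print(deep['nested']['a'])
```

Key concept: comparing shallow vs deep copy.
Step by step:
`original = {'data': [7, 6, 1], 'nested': {'a': [1, 2]}}` → original = {'data': [7, 6, 1], 'nested': {'a': [1, 2]}}
`shallow = original.copy()` → shallow = {'data': [7, 6, 1], 'nested': {'a': [1, 2]}}
`deep = copy.deepcopy(original)` → deep = {'data': [7, 6, 1], 'nested': {'a': [1, 2]}}
`original['data'].append(798)` → original = {'data': [7, 6, 1, 798], 'nested': {'a': [1, 2]}}; shallow = {'data': [7, 6, 1, 798], 'nested': {'a': [1, 2]}}
`original['nested']['a'].append(578)` → original = {'data': [7, 6, 1, 798], 'nested': {'a': [1, 2, 578]}}; shallow = {'data': [7, 6, 1, 798], 'nested': {'a': [1, 2, 578]}}
`print(shallow['data'])` → prints [7, 6, 1, 798]
`print(shallow['nested']['a'])` → prints [1, 2, 578]
`print(deep['data'])` → prints [7, 6, 1]
`print(deep['nested']['a'])` → prints [1, 2]

Answer:
[7, 6, 1, 798]
[1, 2, 578]
[7, 6, 1]
[1, 2]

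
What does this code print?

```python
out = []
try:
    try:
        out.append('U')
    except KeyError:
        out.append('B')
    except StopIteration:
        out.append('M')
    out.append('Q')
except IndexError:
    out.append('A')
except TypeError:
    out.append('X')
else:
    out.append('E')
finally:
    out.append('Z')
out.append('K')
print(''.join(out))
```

Execution trace: 'U' (inner try body, no exception) → 'Q' (try body, no exception) → 'E' (else) → 'Z' (finally) → 'K' (after the try/except). Output: UQEZK

Answer: UQEZK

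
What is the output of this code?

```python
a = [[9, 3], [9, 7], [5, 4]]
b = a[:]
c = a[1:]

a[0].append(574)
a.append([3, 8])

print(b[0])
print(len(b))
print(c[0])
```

Key concept: slice with nested mutation.
Step by step:
`a = [[9, 3], [9, 7], [5, 4]]` → a = [[9, 3], [9, 7], [5, 4]]
`b = a[:]` → b = [[9, 3], [9, 7], [5, 4]]
`c = a[1:]` → c = [[9, 7], [5, 4]]
`a[0].append(574)` → a = [[9, 3, 574], [9, 7], [5, 4]]; b = [[9, 3, 574], [9, 7], [5, 4]]
`a.append([3, 8])` → a = [[9, 3, 574], [9, 7], [5, 4], [3, 8]]
`print(b[0])` → prints [9, 3, 574]
`print(len(b))` → prints 3
`print(c[0])` → prints [9, 7]

Answer:
[9, 3, 574]
3
[9, 7]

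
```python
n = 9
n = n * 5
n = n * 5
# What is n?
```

Trace:
`n = 9` → n = 9
`n = n * 5` → n = 45
`n = n * 5` → n = 225
So n = 225

Answer: 225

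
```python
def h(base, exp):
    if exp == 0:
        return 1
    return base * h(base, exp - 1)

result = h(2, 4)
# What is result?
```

h(2, 4) = 2 * 2 * 2 * 2 = 16

Answer: 16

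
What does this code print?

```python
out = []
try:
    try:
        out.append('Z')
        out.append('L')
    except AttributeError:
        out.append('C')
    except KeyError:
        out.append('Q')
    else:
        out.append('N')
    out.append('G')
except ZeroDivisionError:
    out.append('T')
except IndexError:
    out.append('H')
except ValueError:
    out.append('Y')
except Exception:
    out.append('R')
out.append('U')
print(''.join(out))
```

Execution trace: 'Z' (inner try body) → 'L' (inner try body, no exception) → 'N' (inner else) → 'G' (try body, no exception) → 'U' (after the try/except). Output: ZLNGU

Answer: ZLNGU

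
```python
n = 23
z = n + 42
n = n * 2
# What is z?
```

Trace:
`n = 23` → n = 23
`z = n + 42` → z = 65
`n = n * 2` → n = 46
So z = 65

Answer: 65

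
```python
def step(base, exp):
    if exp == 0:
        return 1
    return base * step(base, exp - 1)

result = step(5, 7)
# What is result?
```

step(5, 7) = 5 * 5 * 5 * 5 * 5 * 5 * 5 = 78125

Answer: 78125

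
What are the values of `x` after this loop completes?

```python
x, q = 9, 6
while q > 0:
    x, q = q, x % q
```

GCD of 9 and 6
`x` takes the values: 9 → 6 → 3

Answer: 3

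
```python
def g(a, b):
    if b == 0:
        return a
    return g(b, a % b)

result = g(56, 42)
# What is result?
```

g(56, 42) -> g(42, 14) -> g(14, 0) -> 14

Answer: 14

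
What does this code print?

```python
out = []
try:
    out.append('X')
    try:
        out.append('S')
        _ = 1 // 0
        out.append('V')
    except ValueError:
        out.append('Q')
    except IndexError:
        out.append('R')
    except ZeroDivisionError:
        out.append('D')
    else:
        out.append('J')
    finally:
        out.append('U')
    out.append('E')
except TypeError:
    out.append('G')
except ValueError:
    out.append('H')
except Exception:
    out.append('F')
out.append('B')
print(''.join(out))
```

Execution trace: 'X' (try body) → 'S' (inner try body) → 'D' (inner except ZeroDivisionError) → 'U' (inner finally) → 'E' (try body, no exception) → 'B' (after the try/except). Output: XSDUEB

Answer: XSDUEB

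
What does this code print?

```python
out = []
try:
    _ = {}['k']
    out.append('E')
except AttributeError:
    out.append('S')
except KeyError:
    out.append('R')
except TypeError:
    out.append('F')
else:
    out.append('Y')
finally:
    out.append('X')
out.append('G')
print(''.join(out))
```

Execution trace: 'R' (except KeyError) → 'X' (finally) → 'G' (after the try/except). Output: RXG

Answer: RXG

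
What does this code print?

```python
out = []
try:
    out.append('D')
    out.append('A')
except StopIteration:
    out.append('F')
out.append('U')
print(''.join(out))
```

Execution trace: 'D' (try body) → 'A' (try body, no exception) → 'U' (after the try/except). Output: DAU

Answer: DAU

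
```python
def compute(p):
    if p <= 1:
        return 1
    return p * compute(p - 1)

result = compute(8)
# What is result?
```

compute(8) = 8 * 7 * 6 * 5 * 4 * 3 * 2 * 1 = 40320

Answer: 40320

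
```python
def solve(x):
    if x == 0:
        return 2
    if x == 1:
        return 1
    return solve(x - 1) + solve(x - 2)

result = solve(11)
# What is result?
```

Build up from base cases: solve(0)=2, solve(1)=1, solve(2)=3, solve(3)=4, solve(4)=7, solve(5)=11, solve(6)=18, ..., solve(11)=199

Answer: 199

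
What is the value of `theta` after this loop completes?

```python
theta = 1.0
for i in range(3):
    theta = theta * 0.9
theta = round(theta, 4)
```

Exponential decay: 1.0 * 0.9^3
`theta` takes the values: 1.0 → 0.9 → 0.81 → 0.729

Answer: 0.729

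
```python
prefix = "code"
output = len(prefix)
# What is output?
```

Trace:
`prefix = "code"` → prefix = 'code'
`output = len(prefix)` → output = 4
So output = 4

Answer: 4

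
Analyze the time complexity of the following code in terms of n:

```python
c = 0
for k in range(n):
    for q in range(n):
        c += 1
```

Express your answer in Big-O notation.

Each loop level contributes: n × n. Multiplying the contributions gives O(n^2).

Answer: O(n^2)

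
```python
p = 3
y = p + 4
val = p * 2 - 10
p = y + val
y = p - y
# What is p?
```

Trace:
`p = 3` → p = 3
`y = p + 4` → y = 7
`val = p * 2 - 10` → val = -4
`p = y + val` → p = 3
`y = p - y` → y = -4
So p = 3

Answer: 3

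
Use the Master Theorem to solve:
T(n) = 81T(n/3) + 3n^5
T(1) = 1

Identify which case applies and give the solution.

a=81, b=3, f(n)=3n^5. log_3(81) = 4. Since c=5 > 4 and the regularity condition holds (81(n/3)^5 = (81/3^5)n^5 with 81/3^5 < 1), Case 3 applies: T(n) = Θ(f(n)) = O(n^5).

Answer: O(n^5) - Case 3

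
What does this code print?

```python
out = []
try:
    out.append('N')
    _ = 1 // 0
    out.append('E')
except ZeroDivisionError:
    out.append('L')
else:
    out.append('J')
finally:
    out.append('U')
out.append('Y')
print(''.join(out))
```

Execution trace: 'N' (try body) → 'L' (except ZeroDivisionError) → 'U' (finally) → 'Y' (after the try/except). Output: NLUY

Answer: NLUY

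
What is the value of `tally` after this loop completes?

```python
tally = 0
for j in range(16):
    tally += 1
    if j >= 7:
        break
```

Loop breaks when j reaches 7, tally is 8
`tally` takes the values: 0 → 1 → 2 → 3 → 4 → 5 → 6 → 7 → 8

Answer: 8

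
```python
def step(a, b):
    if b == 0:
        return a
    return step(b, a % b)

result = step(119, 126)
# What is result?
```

step(119, 126) -> step(126, 119) -> step(119, 7) -> step(7, 0) -> 7

Answer: 7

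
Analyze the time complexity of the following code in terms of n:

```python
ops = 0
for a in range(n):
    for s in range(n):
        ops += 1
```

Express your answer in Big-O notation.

Each loop level contributes: n × n. Multiplying the contributions gives O(n^2).

Answer: O(n^2)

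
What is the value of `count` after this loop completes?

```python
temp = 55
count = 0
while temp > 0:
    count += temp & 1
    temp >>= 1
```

Count set bits in 55 (binary: 0b110111)
`count` takes the values: 0 → 1 → 2 → 3 → 4 → 5

Answer: 5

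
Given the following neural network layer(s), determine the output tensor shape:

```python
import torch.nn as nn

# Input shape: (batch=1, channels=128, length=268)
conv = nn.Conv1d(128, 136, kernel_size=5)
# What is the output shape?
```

Input: (1, 128, 268) -> Output: (1, 136, 264)

Answer: (1, 136, 264)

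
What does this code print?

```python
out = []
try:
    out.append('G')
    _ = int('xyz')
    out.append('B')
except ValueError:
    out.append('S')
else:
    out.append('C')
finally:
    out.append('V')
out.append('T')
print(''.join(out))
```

Execution trace: 'G' (try body) → 'S' (except ValueError) → 'V' (finally) → 'T' (after the try/except). Output: GSVT

Answer: GSVT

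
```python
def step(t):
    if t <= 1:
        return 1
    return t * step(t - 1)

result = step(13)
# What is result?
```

step(13) = 13 * 12 * 11 * 10 * 9 * 8 * 7 * 6 * 5 * 4 * 3 * 2 * 1 = 6227020800

Answer: 6227020800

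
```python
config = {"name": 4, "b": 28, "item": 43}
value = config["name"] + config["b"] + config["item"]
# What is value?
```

Trace:
`config = {"name": 4, "b": 28, "item": 43}` → config = {'name': 4, 'b': 28, 'item': 43}
`value = config["name"] + config["b"] + config["item"]` → value = 75
So value = 75

Answer: 75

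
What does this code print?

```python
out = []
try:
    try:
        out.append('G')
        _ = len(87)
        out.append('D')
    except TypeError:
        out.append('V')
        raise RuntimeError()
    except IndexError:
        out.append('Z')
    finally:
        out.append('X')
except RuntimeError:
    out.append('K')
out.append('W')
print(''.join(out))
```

Execution trace: 'G' (inner try body) → 'V' (inner except TypeError) → 'X' (inner finally) → 'K' (outer except RuntimeError) → 'W' (after the try/except). Output: GVXKW

Answer: GVXKW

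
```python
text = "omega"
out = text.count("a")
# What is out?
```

Trace:
`text = "omega"` → text = 'omega'
`out = text.count("a")` → out = 1
So out = 1

Answer: 1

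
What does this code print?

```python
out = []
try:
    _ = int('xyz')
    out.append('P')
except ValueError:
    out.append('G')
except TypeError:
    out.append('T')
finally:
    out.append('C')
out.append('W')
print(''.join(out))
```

Execution trace: 'G' (except ValueError) → 'C' (finally) → 'W' (after the try/except). Output: GCW

Answer: GCW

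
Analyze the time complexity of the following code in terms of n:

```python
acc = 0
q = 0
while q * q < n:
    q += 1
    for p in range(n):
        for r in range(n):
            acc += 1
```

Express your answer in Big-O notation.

Each loop level contributes: √n × n × n. Multiplying the contributions gives O(n^2√n).

Answer: O(n^2√n)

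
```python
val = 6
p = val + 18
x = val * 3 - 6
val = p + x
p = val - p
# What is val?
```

Trace:
`val = 6` → val = 6
`p = val + 18` → p = 24
`x = val * 3 - 6` → x = 12
`val = p + x` → val = 36
`p = val - p` → p = 12
So val = 36

Answer: 36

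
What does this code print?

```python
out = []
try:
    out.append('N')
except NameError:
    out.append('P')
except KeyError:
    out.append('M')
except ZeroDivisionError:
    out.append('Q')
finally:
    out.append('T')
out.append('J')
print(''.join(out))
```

Execution trace: 'N' (try body, no exception) → 'T' (finally) → 'J' (after the try/except). Output: NTJ

Answer: NTJ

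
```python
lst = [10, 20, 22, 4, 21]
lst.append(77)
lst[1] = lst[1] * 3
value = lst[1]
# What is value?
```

Trace:
`lst = [10, 20, 22, 4, 21]` → lst = [10, 20, 22, 4, 21]
`lst.append(77)` → lst = [10, 20, 22, 4, 21, 77]
`lst[1] = lst[1] * 3` → lst = [10, 60, 22, 4, 21, 77]
`value = lst[1]` → value = 60
So value = 60

Answer: 60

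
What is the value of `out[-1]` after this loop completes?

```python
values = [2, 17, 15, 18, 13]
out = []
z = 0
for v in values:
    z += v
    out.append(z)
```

Cumulative sum ends at 65
`out` takes the values: [] → [2] → [2, 19] → [2, 19, 34] → [2, 19, 34, 52] → [2, 19, 34, 52, 65]
So `out[-1]` = 65

Answer: 65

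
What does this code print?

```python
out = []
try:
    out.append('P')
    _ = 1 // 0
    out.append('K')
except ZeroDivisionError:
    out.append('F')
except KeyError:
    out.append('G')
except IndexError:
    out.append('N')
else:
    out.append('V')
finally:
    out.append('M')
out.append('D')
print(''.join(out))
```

Execution trace: 'P' (try body) → 'F' (except ZeroDivisionError) → 'M' (finally) → 'D' (after the try/except). Output: PFMD

Answer: PFMD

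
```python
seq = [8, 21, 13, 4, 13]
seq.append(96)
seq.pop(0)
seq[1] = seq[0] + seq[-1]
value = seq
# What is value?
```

Trace:
`seq = [8, 21, 13, 4, 13]` → seq = [8, 21, 13, 4, 13]
`seq.append(96)` → seq = [8, 21, 13, 4, 13, 96]
`seq.pop(0)` → seq = [21, 13, 4, 13, 96]
`seq[1] = seq[0] + seq[-1]` → seq = [21, 117, 4, 13, 96]
`value = seq` → value = [21, 117, 4, 13, 96]
So value = [21, 117, 4, 13, 96]

Answer: [21, 117, 4, 13, 96]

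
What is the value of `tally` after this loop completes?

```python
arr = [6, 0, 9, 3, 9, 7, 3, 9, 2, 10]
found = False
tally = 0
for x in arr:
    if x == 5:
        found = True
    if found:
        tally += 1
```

Count elements after first 5 in [6, 0, 9, 3, 9, 7, 3, 9, 2, 10]
`tally` takes the values: 0

Answer: 0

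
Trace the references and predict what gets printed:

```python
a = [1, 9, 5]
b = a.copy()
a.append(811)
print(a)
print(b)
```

Key concept: list.copy() creates independent copy.
Step by step:
`a = [1, 9, 5]` → a = [1, 9, 5]
`b = a.copy()` → b = [1, 9, 5]
`a.append(811)` → a = [1, 9, 5, 811]
`print(a)` → prints [1, 9, 5, 811]
`print(b)` → prints [1, 9, 5]

Answer:
[1, 9, 5, 811]
[1, 9, 5]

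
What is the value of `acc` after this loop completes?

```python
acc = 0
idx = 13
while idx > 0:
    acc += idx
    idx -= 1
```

Sum 13 down to 1
`acc` takes the values: 0 → 13 → 25 → 36 → 46 → 55 → 63 → 70 → 76 → 81 → 85 → 88 → 90 → 91

Answer: 91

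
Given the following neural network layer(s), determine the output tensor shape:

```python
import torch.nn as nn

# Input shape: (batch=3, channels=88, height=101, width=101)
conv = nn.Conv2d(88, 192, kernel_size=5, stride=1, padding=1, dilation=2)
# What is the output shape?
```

Input: (3, 88, 101, 101) -> Output: (3, 192, 95, 95)

Answer: (3, 192, 95, 95)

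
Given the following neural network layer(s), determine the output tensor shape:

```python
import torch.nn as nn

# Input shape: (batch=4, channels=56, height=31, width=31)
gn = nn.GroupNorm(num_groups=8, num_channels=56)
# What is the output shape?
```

Input: (4, 56, 31, 31) -> Output: (4, 56, 31, 31)

Answer: (4, 56, 31, 31)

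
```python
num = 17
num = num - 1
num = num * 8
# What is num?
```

Trace:
`num = 17` → num = 17
`num = num - 1` → num = 16
`num = num * 8` → num = 128
So num = 128

Answer: 128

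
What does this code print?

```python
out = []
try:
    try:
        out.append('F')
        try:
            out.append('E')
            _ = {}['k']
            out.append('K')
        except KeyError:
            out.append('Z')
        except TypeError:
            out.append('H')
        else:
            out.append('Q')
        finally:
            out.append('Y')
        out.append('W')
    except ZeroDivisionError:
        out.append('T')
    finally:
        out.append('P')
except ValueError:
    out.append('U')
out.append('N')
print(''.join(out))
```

Execution trace: 'F' (try body) → 'E' (inner try body) → 'Z' (inner except KeyError) → 'Y' (inner finally) → 'W' (try body, no exception) → 'P' (finally) → 'N' (after the try/except). Output: FEZYWPN

Answer: FEZYWPN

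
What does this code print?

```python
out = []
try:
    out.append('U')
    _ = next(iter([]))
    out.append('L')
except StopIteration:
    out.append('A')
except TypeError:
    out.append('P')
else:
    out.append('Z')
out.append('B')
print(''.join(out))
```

Execution trace: 'U' (try body) → 'A' (except StopIteration) → 'B' (after the try/except). Output: UAB

Answer: UAB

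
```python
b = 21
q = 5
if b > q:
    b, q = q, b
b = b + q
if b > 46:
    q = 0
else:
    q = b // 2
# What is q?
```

Trace:
`b = 21` → b = 21
`q = 5` → q = 5
`if b > q: ...` → b > q is True → b = 5; q = 21
`b = b + q` → b = 26
`if b > 46: ...` → b > 46 is False, take else branch → q = 13
So q = 13

Answer: 13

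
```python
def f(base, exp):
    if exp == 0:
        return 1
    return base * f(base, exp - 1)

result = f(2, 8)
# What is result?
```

f(2, 8) = 2 * 2 * 2 * 2 * 2 * 2 * 2 * 2 = 256

Answer: 256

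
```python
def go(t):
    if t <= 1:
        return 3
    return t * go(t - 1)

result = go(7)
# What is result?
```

go(7) = 7 * 6 * 5 * 4 * 3 * 2 * 3 = 15120

Answer: 15120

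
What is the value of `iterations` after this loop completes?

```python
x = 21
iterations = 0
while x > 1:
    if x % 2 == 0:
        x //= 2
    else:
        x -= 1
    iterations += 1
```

Steps to reduce 21 to 1
`iterations` takes the values: 0 → 1 → 2 → 3 → 4 → 5 → 6

Answer: 6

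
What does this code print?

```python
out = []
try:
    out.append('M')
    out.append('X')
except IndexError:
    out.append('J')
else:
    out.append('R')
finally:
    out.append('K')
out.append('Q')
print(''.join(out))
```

Execution trace: 'M' (try body) → 'X' (try body, no exception) → 'R' (else) → 'K' (finally) → 'Q' (after the try/except). Output: MXRKQ

Answer: MXRKQ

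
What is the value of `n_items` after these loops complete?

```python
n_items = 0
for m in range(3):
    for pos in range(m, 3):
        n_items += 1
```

Upper triangle: 3 + 2 + ... + 1
`n_items` takes the values: 0 → 1 → 2 → 3 → 4 → 5 → 6

Answer: 6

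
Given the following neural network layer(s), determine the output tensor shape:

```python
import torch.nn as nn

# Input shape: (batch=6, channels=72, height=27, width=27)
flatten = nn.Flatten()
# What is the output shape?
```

Input: (6, 72, 27, 27) -> Output: (6, 52488)

Answer: (6, 52488)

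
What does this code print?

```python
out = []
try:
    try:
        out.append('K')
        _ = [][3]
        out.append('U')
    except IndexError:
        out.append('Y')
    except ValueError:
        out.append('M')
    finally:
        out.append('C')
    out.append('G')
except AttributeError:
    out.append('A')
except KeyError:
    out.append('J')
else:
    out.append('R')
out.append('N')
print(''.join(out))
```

Execution trace: 'K' (inner try body) → 'Y' (inner except IndexError) → 'C' (inner finally) → 'G' (try body, no exception) → 'R' (else) → 'N' (after the try/except). Output: KYCGRN

Answer: KYCGRN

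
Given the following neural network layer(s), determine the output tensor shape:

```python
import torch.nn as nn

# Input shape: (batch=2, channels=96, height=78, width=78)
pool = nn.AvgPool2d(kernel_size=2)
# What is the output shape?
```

Input: (2, 96, 78, 78) -> Output: (2, 96, 39, 39)

Answer: (2, 96, 39, 39)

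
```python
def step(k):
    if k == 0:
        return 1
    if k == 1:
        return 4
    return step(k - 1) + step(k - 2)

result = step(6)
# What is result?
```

Build up from base cases: step(0)=1, step(1)=4, step(2)=5, step(3)=9, step(4)=14, step(5)=23, step(6)=37

Answer: 37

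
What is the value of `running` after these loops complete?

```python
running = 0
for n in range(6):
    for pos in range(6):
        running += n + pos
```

Sum of all n+pos for n,pos in 6x6
`running` takes the values: 0 → 1 → 3 → 6 → 10 → 15 → 16 → 18 → 21 → 25 → 30 → 36 → 38 → 41 → 45 → 50 → 56 → 63 → 66 → 70 → 75 → 81 → 88 → 96 → 100 → 105 → 111 → 118 → 126 → 135 → 140 → 146 → 153 → 161 → 170 → 180

Answer: 180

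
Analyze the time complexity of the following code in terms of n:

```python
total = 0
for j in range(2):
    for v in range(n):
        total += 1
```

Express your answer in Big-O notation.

Each loop level contributes: 1 × n. Multiplying the contributions gives O(n).

Answer: O(n)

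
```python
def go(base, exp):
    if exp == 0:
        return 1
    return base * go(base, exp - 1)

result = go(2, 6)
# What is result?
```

go(2, 6) = 2 * 2 * 2 * 2 * 2 * 2 = 64

Answer: 64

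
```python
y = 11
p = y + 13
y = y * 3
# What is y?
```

Trace:
`y = 11` → y = 11
`p = y + 13` → p = 24
`y = y * 3` → y = 33
So y = 33

Answer: 33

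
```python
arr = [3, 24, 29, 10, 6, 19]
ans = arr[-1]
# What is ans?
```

Trace:
`arr = [3, 24, 29, 10, 6, 19]` → arr = [3, 24, 29, 10, 6, 19]
`ans = arr[-1]` → ans = 19
So ans = 19

Answer: 19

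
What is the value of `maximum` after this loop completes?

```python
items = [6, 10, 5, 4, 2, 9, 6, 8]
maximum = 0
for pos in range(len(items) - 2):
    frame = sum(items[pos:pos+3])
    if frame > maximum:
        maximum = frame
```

Max sum of 3-element window in [6, 10, 5, 4, 2, 9, 6, 8]
`maximum` takes the values: 0 → 21 → 23

Answer: 23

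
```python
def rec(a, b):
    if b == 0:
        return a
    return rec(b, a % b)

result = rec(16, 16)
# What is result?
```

rec(16, 16) -> rec(16, 0) -> 16

Answer: 16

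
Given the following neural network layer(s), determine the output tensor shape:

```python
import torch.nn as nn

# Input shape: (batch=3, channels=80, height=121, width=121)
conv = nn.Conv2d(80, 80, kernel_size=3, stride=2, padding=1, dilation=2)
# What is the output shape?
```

Input: (3, 80, 121, 121) -> Output: (3, 80, 60, 60)

Answer: (3, 80, 60, 60)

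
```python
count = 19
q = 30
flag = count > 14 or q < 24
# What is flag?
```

Trace:
`count = 19` → count = 19
`q = 30` → q = 30
`flag = count > 14 or q < 24` → flag = True
So flag = True

Answer: True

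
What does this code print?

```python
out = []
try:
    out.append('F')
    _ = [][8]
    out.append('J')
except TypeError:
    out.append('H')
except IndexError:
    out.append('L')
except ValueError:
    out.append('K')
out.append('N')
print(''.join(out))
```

Execution trace: 'F' (try body) → 'L' (except IndexError) → 'N' (after the try/except). Output: FLN

Answer: FLN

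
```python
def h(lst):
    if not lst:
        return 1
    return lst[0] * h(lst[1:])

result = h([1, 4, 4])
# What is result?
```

Product over [1, 4, 4] = 1 * 4 * 4 = 16

Answer: 16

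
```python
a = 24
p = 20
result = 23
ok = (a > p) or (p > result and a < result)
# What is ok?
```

Trace:
`a = 24` → a = 24
`p = 20` → p = 20
`result = 23` → result = 23
`ok = (a > p) or (p > result and a < result)` → ok = True
So ok = True

Answer: True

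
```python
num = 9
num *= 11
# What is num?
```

Trace:
`num = 9` → num = 9
`num *= 11` → num = 99
So num = 99

Answer: 99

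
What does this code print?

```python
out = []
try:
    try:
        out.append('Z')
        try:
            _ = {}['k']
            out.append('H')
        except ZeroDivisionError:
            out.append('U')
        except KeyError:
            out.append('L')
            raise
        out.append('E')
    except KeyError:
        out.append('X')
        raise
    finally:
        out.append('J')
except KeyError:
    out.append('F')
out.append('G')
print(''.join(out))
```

Execution trace: 'Z' (try body) → 'L' (inner except KeyError) → 'X' (except KeyError) → 'J' (finally) → 'F' (outer except KeyError) → 'G' (after the try/except). Output: ZLXJFG

Answer: ZLXJFG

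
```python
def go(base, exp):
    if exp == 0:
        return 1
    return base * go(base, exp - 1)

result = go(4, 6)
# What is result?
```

go(4, 6) = 4 * 4 * 4 * 4 * 4 * 4 = 4096

Answer: 4096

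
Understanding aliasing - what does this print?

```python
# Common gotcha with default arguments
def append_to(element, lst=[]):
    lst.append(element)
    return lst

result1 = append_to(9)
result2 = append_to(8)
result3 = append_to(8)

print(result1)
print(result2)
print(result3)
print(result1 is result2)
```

Key concept: mutable default argument gotcha.
Step by step:
`result1 = append_to(9)` → result1 = [9]
`result2 = append_to(8)` → result1 = [9, 8] (same object as result2); result2 = [9, 8] (same object as result1)
`result3 = append_to(8)` → result1 = [9, 8, 8] (same object as result2, result3); result2 = [9, 8, 8] (same object as result1, result3); result3 = [9, 8, 8] (same object as result1, result2)
`print(result1)` → prints [9, 8, 8]
`print(result2)` → prints [9, 8, 8]
`print(result3)` → prints [9, 8, 8]
`print(result1 is result2)` → prints True

Answer:
[9, 8, 8]
[9, 8, 8]
[9, 8, 8]
True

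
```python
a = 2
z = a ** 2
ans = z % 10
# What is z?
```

Trace:
`a = 2` → a = 2
`z = a ** 2` → z = 4
`ans = z % 10` → ans = 4
So z = 4

Answer: 4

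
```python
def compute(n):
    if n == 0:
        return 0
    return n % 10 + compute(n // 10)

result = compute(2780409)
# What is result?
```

Sum of digits of 2780409: 9 + 0 + 4 + 0 + 8 + 7 + 2 = 30

Answer: 30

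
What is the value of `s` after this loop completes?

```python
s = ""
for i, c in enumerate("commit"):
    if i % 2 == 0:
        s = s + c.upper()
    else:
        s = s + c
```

Uppercase even positions in 'commit'
`s` takes the values: "" → "C" → "Co" → "CoM" → "CoMm" → "CoMmI" → "CoMmIt"

Answer: "CoMmIt"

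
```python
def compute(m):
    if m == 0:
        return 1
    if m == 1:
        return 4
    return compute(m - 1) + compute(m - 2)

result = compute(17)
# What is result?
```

Build up from base cases: compute(0)=1, compute(1)=4, compute(2)=5, compute(3)=9, compute(4)=14, compute(5)=23, compute(6)=37, ..., compute(17)=7375

Answer: 7375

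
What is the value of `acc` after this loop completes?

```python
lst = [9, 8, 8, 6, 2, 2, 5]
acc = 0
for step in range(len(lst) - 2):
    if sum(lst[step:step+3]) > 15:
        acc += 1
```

Count windows with sum > 15
`acc` takes the values: 0 → 1 → 2 → 3

Answer: 3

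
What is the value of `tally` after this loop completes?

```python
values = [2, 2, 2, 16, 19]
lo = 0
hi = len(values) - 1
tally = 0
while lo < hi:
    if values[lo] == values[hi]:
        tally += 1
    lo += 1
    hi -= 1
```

Count matching pairs from ends
`tally` takes the values: 0

Answer: 0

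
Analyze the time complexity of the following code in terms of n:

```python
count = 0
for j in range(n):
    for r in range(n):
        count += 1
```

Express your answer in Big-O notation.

Each loop level contributes: n × n. Multiplying the contributions gives O(n^2).

Answer: O(n^2)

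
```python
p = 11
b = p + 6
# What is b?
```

Trace:
`p = 11` → p = 11
`b = p + 6` → b = 17
So b = 17

Answer: 17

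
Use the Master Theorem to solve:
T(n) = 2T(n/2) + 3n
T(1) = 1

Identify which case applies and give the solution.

a=2, b=2, f(n)=3n. log_2(2) = 1. Since c=1 = 1, Case 2 applies: T(n) = Θ(n^log_b(a) · log n) = O(n log n).

Answer: O(n log n) - Case 2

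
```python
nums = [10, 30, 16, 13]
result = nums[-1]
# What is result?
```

Trace:
`nums = [10, 30, 16, 13]` → nums = [10, 30, 16, 13]
`result = nums[-1]` → result = 13
So result = 13

Answer: 13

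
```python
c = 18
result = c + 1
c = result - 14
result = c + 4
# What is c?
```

Trace:
`c = 18` → c = 18
`result = c + 1` → result = 19
`c = result - 14` → c = 5
`result = c + 4` → result = 9
So c = 5

Answer: 5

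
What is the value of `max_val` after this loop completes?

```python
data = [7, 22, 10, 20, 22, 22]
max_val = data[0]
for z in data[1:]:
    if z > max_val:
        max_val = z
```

Maximum of [7, 22, 10, 20, 22, 22]
`max_val` takes the values: 7 → 22

Answer: 22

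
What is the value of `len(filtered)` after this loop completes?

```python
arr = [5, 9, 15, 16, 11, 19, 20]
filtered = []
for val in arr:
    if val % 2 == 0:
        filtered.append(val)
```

Count even numbers in [5, 9, 15, 16, 11, 19, 20]
`filtered` takes the values: [] → [16] → [16, 20]
So `len(filtered)` = 2

Answer: 2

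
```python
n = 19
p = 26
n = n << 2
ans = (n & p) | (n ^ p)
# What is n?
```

Trace:
`n = 19` → n = 19
`p = 26` → p = 26
`n = n << 2` → n = 76
`ans = (n & p) | (n ^ p)` → ans = 94
So n = 76

Answer: 76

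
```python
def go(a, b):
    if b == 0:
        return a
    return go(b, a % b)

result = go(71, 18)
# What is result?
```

go(71, 18) -> go(18, 17) -> go(17, 1) -> go(1, 0) -> 1

Answer: 1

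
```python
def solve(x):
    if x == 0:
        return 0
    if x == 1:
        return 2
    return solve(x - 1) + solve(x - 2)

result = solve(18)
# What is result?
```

Build up from base cases: solve(0)=0, solve(1)=2, solve(2)=2, solve(3)=4, solve(4)=6, solve(5)=10, solve(6)=16, ..., solve(18)=5168

Answer: 5168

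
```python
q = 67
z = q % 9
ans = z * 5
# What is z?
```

Trace:
`q = 67` → q = 67
`z = q % 9` → z = 4
`ans = z * 5` → ans = 20
So z = 4

Answer: 4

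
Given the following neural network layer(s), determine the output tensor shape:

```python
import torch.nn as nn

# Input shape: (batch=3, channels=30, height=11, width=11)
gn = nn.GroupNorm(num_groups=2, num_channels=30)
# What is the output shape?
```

Input: (3, 30, 11, 11) -> Output: (3, 30, 11, 11)

Answer: (3, 30, 11, 11)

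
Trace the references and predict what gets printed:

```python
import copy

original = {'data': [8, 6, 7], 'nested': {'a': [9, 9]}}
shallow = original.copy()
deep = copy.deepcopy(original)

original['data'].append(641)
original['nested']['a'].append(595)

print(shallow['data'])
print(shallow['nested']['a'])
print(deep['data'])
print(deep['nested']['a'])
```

Key concept: comparing shallow vs deep copy.
Step by step:
`original = {'data': [8, 6, 7], 'nested': {'a': [9, 9]}}` → original = {'data': [8, 6, 7], 'nested': {'a': [9, 9]}}
`shallow = original.copy()` → shallow = {'data': [8, 6, 7], 'nested': {'a': [9, 9]}}
`deep = copy.deepcopy(original)` → deep = {'data': [8, 6, 7], 'nested': {'a': [9, 9]}}
`original['data'].append(641)` → original = {'data': [8, 6, 7, 641], 'nested': {'a': [9, 9]}}; shallow = {'data': [8, 6, 7, 641], 'nested': {'a': [9, 9]}}
`original['nested']['a'].append(595)` → original = {'data': [8, 6, 7, 641], 'nested': {'a': [9, 9, 595]}}; shallow = {'data': [8, 6, 7, 641], 'nested': {'a': [9, 9, 595]}}
`print(shallow['data'])` → prints [8, 6, 7, 641]
`print(shallow['nested']['a'])` → prints [9, 9, 595]
`print(deep['data'])` → prints [8, 6, 7]
`print(deep['nested']['a'])` → prints [9, 9]

Answer:
[8, 6, 7, 641]
[9, 9, 595]
[8, 6, 7]
[9, 9]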